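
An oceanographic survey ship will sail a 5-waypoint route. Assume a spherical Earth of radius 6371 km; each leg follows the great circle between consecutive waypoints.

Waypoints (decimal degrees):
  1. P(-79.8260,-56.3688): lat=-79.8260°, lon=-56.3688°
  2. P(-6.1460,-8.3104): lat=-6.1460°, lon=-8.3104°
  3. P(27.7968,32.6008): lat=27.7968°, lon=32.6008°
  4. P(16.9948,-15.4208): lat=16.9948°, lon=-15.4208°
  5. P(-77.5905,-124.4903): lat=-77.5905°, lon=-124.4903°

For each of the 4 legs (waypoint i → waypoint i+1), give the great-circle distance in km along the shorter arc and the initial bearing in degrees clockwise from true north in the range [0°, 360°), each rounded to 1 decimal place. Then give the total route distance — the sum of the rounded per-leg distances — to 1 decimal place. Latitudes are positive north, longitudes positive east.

Leg 1: dist=8576.3 km, bearing=49.3°
Leg 2: dist=5789.5 km, bearing=47.3°
Leg 3: dist=5048.4 km, bearing=266.8°
Leg 4: dist=12303.3 km, bearing=192.5°
Total: 31717.5 km

Leg 1: φ1=-1.3932265, φ2=-0.1072679, Δφ=1.2859586, Δλ=0.8387773 rad; a=sin²(Δφ/2)+cosφ1·cosφ2·sin²(Δλ/2)=0.3886197937; c=2·atan2(√a, √(1-a))=1.346151207; dist=6371·c=8576.329 ≈ 8576.3 km; running total=8576.3 km
Leg 1 bearing: y=sinΔλ·cosφ2=0.73955118, x=cosφ1·sinφ2-sinφ1·cosφ2·cosΔλ=0.63517072; θ=atan2(y, x)=49.3420° ≈ 49.3°
Leg 2: φ1=-0.1072679, φ2=0.4851457, Δφ=0.5924136, Δλ=0.7140351 rad; a=sin²(Δφ/2)+cosφ1·cosφ2·sin²(Δλ/2)=0.1926247739; c=2·atan2(√a, √(1-a))=0.908726795; dist=6371·c=5789.498 ≈ 5789.5 km; running total=14365.8 km
Leg 2 bearing: y=sinΔλ·cosφ2=0.57931901, x=cosφ1·sinφ2-sinφ1·cosφ2·cosΔλ=0.53523020; θ=atan2(y, x)=47.2653° ≈ 47.3°
Leg 3: φ1=0.4851457, φ2=0.2966152, Δφ=-0.1885305, Δλ=-0.8381350 rad; a=sin²(Δφ/2)+cosφ1·cosφ2·sin²(Δλ/2)=0.1489321795; c=2·atan2(√a, √(1-a))=0.792403934; dist=6371·c=5048.405 ≈ 5048.4 km; running total=19414.2 km
Leg 3 bearing: y=sinΔλ·cosφ2=-0.71093384, x=cosφ1·sinφ2-sinφ1·cosφ2·cosΔλ=-0.03973186; θ=atan2(y, x)=-93.1988° <0 so +360° → 266.8012° ≈ 266.8°
Leg 4: φ1=0.2966152, φ2=-1.3542097, Δφ=-1.6508249, Δλ=-1.9036219 rad; a=sin²(Δφ/2)+cosφ1·cosφ2·sin²(Δλ/2)=0.6763001489; c=2·atan2(√a, √(1-a))=1.931144748; dist=6371·c=12303.323 ≈ 12303.3 km; running total=31717.5 km
Leg 4 bearing: y=sinΔλ·cosφ2=-0.20310434, x=cosφ1·sinφ2-sinφ1·cosφ2·cosΔλ=-0.91346683; θ=atan2(y, x)=-167.4645° <0 so +360° → 192.5355° ≈ 192.5°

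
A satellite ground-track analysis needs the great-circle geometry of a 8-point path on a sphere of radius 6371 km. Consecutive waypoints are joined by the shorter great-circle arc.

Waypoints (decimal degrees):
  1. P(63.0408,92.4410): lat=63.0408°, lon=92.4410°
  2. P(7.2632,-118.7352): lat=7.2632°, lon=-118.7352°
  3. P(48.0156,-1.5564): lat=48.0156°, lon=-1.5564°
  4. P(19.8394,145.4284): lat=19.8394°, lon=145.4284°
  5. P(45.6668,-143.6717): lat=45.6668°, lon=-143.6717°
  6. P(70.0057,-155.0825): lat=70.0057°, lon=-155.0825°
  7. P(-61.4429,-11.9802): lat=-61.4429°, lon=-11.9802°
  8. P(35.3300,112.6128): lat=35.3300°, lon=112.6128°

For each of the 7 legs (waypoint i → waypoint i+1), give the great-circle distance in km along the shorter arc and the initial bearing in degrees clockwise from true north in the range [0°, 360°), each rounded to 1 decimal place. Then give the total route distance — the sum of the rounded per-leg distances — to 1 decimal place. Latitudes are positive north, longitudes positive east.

Leg 1: dist=11763.1 km, bearing=32.3°
Leg 2: dist=11349.7 km, bearing=37.5°
Leg 3: dist=11784.7 km, bearing=32.2°
Leg 4: dist=6977.6 km, bearing=48.0°
Leg 5: dist=2778.5 km, bearing=350.8°
Leg 6: dist=18120.6 km, bearing=78.4°
Leg 7: dist=15215.0 km, bearing=101.0°
Total: 77989.2 km

Leg 1: φ1=1.1002695, φ2=0.1267668, Δφ=-0.9735028, Δλ=-3.6857200 rad; a=sin²(Δφ/2)+cosφ1·cosφ2·sin²(Δλ/2)=0.6360404788; c=2·atan2(√a, √(1-a))=1.846351240; dist=6371·c=11763.104 ≈ 11763.1 km; running total=11763.1 km
Leg 1 bearing: y=sinΔλ·cosφ2=0.51351778, x=cosφ1·sinφ2-sinφ1·cosφ2·cosΔλ=0.81380062; θ=atan2(y, x)=32.2524° ≈ 32.3°
Leg 2: φ1=0.1267668, φ2=0.8380303, Δφ=0.7112636, Δλ=2.0451559 rad; a=sin²(Δφ/2)+cosφ1·cosφ2·sin²(Δλ/2)=0.6045584162; c=2·atan2(√a, √(1-a))=1.781468064; dist=6371·c=11349.733 ≈ 11349.7 km; running total=23112.8 km
Leg 2 bearing: y=sinΔλ·cosφ2=0.59506883, x=cosφ1·sinφ2-sinφ1·cosφ2·cosΔλ=0.77599178; θ=atan2(y, x)=37.4828° ≈ 37.5°
Leg 3: φ1=0.8380303, φ2=0.3462629, Δφ=-0.4917675, Δλ=2.5653687 rad; a=sin²(Δφ/2)+cosφ1·cosφ2·sin²(Δλ/2)=0.6376741368; c=2·atan2(√a, √(1-a))=1.849748288; dist=6371·c=11784.746 ≈ 11784.7 km; running total=34897.5 km
Leg 3 bearing: y=sinΔλ·cosφ2=0.51252267, x=cosφ1·sinφ2-sinφ1·cosφ2·cosΔλ=0.81332886; θ=atan2(y, x)=32.2173° ≈ 32.2°
Leg 4: φ1=0.3462629, φ2=0.7970360, Δφ=0.4507732, Δλ=-5.0457486 rad; a=sin²(Δφ/2)+cosφ1·cosφ2·sin²(Δλ/2)=0.2710717412; c=2·atan2(√a, √(1-a))=1.095213675; dist=6371·c=6977.606 ≈ 6977.6 km; running total=41875.1 km
Leg 4 bearing: y=sinΔλ·cosφ2=0.66035813, x=cosφ1·sinφ2-sinφ1·cosφ2·cosΔλ=0.59522647; θ=atan2(y, x)=47.9695° ≈ 48.0°
Leg 5: φ1=0.7970360, φ2=1.2218300, Δφ=0.4247939, Δλ=-0.1991560 rad; a=sin²(Δφ/2)+cosφ1·cosφ2·sin²(Δλ/2)=0.0467997027; c=2·atan2(√a, √(1-a))=0.436112660; dist=6371·c=2778.474 ≈ 2778.5 km; running total=44653.6 km
Leg 5 bearing: y=sinΔλ·cosφ2=-0.06764749, x=cosφ1·sinφ2-sinφ1·cosφ2·cosΔλ=0.41696736; θ=atan2(y, x)=-9.2152° <0 so +360° → 350.7848° ≈ 350.8°
Leg 6: φ1=1.2218300, φ2=-1.0723809, Δφ=-2.2942109, Δλ=2.4976063 rad; a=sin²(Δφ/2)+cosφ1·cosφ2·sin²(Δλ/2)=0.9780575599; c=2·atan2(√a, √(1-a))=2.844238754; dist=6371·c=18120.645 ≈ 18120.6 km; running total=62774.2 km
Leg 6 bearing: y=sinΔλ·cosφ2=0.28700614, x=cosφ1·sinφ2-sinφ1·cosφ2·cosΔλ=0.05891820; θ=atan2(y, x)=78.3992° ≈ 78.4°
Leg 7: φ1=-1.0723809, φ2=0.6166248, Δφ=1.6890057, Δλ=2.1745581 rad; a=sin²(Δφ/2)+cosφ1·cosφ2·sin²(Δλ/2)=0.8646747965; c=2·atan2(√a, √(1-a))=2.388167104; dist=6371·c=15215.013 ≈ 15215.0 km; running total=77989.2 km
Leg 7 bearing: y=sinΔλ·cosφ2=0.67159998, x=cosφ1·sinφ2-sinφ1·cosφ2·cosΔλ=-0.13039416; θ=atan2(y, x)=100.9875° ≈ 101.0°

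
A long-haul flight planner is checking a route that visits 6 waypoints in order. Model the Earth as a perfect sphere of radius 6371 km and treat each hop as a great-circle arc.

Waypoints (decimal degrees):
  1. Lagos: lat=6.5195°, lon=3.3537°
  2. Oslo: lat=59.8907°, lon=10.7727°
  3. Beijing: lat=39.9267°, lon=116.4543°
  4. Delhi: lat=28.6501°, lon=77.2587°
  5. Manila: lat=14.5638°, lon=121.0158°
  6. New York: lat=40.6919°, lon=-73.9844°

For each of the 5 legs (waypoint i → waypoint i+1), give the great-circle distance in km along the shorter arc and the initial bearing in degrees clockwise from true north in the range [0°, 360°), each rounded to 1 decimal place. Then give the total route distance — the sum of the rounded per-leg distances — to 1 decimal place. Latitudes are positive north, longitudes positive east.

Leg 1: φ1=0.1137867, φ2=1.0452899, Δφ=0.9315032, Δλ=0.1294860 rad; a=sin²(Δφ/2)+cosφ1·cosφ2·sin²(Δλ/2)=0.2037720632; c=2·atan2(√a, √(1-a))=0.936692400; dist=6371·c=5967.667 ≈ 5967.7 km; running total=5967.7 km
Leg 1 bearing: y=sinΔλ·cosφ2=0.06477542, x=cosφ1·sinφ2-sinφ1·cosφ2·cosΔλ=0.80299451; θ=atan2(y, x)=4.6119° ≈ 4.6°
Leg 2: φ1=1.0452899, φ2=0.6968524, Δφ=-0.3484375, Δλ=1.8444919 rad; a=sin²(Δφ/2)+cosφ1·cosφ2·sin²(Δλ/2)=0.2743864107; c=2·atan2(√a, √(1-a))=1.102656335; dist=6371·c=7025.024 ≈ 7025.0 km; running total=12992.7 km
Leg 2 bearing: y=sinΔλ·cosφ2=0.73832232, x=cosφ1·sinφ2-sinφ1·cosφ2·cosΔλ=0.50127257; θ=atan2(y, x)=55.8261° ≈ 55.8°
Leg 3: φ1=0.6968524, φ2=0.5000386, Δφ=-0.1968138, Δλ=-0.6840923 rad; a=sin²(Δφ/2)+cosφ1·cosφ2·sin²(Δλ/2)=0.0853646415; c=2·atan2(√a, √(1-a))=0.592994887; dist=6371·c=3777.970 ≈ 3778.0 km; running total=16770.7 km
Leg 3 bearing: y=sinΔλ·cosφ2=-0.55459398, x=cosφ1·sinφ2-sinφ1·cosφ2·cosΔλ=-0.06881567; θ=atan2(y, x)=-97.0733° <0 so +360° → 262.9267° ≈ 262.9°
Leg 4: φ1=0.5000386, φ2=0.2541863, Δφ=-0.2458523, Δλ=0.7637055 rad; a=sin²(Δφ/2)+cosφ1·cosφ2·sin²(Δλ/2)=0.1329786339; c=2·atan2(√a, √(1-a))=0.746540327; dist=6371·c=4756.208 ≈ 4756.2 km; running total=21526.9 km
Leg 4 bearing: y=sinΔλ·cosφ2=0.66938015, x=cosφ1·sinφ2-sinφ1·cosφ2·cosΔλ=-0.11450535; θ=atan2(y, x)=99.7072° ≈ 99.7°
Leg 5: φ1=0.2541863, φ2=0.7102076, Δφ=0.4560214, Δλ=-3.4033955 rad; a=sin²(Δφ/2)+cosφ1·cosφ2·sin²(Δλ/2)=0.7724542843; c=2·atan2(√a, √(1-a))=2.147076395; dist=6371·c=13679.024 ≈ 13679.0 km; running total=35205.9 km
Leg 5 bearing: y=sinΔλ·cosφ2=0.19624602, x=cosφ1·sinφ2-sinφ1·cosφ2·cosΔλ=0.81520682; θ=atan2(y, x)=13.5354° ≈ 13.5°

Leg 1: dist=5967.7 km, bearing=4.6°
Leg 2: dist=7025.0 km, bearing=55.8°
Leg 3: dist=3778.0 km, bearing=262.9°
Leg 4: dist=4756.2 km, bearing=99.7°
Leg 5: dist=13679.0 km, bearing=13.5°
Total: 35205.9 km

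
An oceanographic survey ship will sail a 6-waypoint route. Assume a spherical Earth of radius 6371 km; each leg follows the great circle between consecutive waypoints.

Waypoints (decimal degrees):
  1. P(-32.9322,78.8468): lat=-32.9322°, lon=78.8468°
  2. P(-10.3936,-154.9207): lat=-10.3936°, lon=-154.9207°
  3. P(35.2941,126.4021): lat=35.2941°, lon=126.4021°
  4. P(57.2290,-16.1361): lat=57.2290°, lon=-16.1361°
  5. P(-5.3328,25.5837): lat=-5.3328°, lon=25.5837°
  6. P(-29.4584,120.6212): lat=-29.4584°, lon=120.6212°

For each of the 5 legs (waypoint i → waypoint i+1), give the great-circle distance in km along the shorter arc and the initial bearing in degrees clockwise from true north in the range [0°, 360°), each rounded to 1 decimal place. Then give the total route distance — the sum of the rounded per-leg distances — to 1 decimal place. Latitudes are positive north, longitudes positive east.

Leg 1: φ1=-0.5747753, φ2=-0.1814025, Δφ=0.3933728, Δλ=-4.0800126 rad; a=sin²(Δφ/2)+cosφ1·cosφ2·sin²(Δλ/2)=0.6949345833; c=2·atan2(√a, √(1-a))=1.971285839; dist=6371·c=12559.062 ≈ 12559.1 km; running total=12559.1 km
Leg 1 bearing: y=sinΔλ·cosφ2=0.79338977, x=cosφ1·sinφ2-sinφ1·cosφ2·cosΔλ=-0.46747696; θ=atan2(y, x)=120.5072° ≈ 120.5°
Leg 2: φ1=-0.1814025, φ2=0.6159983, Δφ=0.7974008, Δλ=4.9100091 rad; a=sin²(Δφ/2)+cosφ1·cosφ2·sin²(Δλ/2)=0.4733079924; c=2·atan2(√a, √(1-a))=1.517386923; dist=6371·c=9667.272 ≈ 9667.3 km; running total=22226.4 km
Leg 2 bearing: y=sinΔλ·cosφ2=-0.80031113, x=cosφ1·sinφ2-sinφ1·cosφ2·cosΔλ=0.59720369; θ=atan2(y, x)=-53.2692° <0 so +360° → 306.7308° ≈ 306.7°
Leg 3: φ1=0.6159983, φ2=0.9988345, Δφ=0.3828362, Δλ=-2.4877609 rad; a=sin²(Δφ/2)+cosφ1·cosφ2·sin²(Δλ/2)=0.4324309701; c=2·atan2(√a, √(1-a))=1.435243528; dist=6371·c=9143.937 ≈ 9143.9 km; running total=31370.3 km
Leg 3 bearing: y=sinΔλ·cosφ2=-0.32922565, x=cosφ1·sinφ2-sinφ1·cosφ2·cosΔλ=0.93453099; θ=atan2(y, x)=-19.4068° <0 so +360° → 340.5932° ≈ 340.6°
Leg 4: φ1=0.9988345, φ2=-0.0930749, Δφ=-1.0919094, Δλ=0.7281479 rad; a=sin²(Δφ/2)+cosφ1·cosφ2·sin²(Δλ/2)=0.3379395462; c=2·atan2(√a, √(1-a))=1.240714005; dist=6371·c=7904.589 ≈ 7904.6 km; running total=39274.9 km
Leg 4 bearing: y=sinΔλ·cosφ2=0.66260787, x=cosφ1·sinφ2-sinφ1·cosφ2·cosΔλ=-0.67520104; θ=atan2(y, x)=135.5393° ≈ 135.5°
Leg 5: φ1=-0.0930749, φ2=-0.5141461, Δφ=-0.4210712, Δλ=1.6587173 rad; a=sin²(Δφ/2)+cosφ1·cosφ2·sin²(Δλ/2)=0.5152085072; c=2·atan2(√a, √(1-a))=1.601218033; dist=6371·c=10201.360 ≈ 10201.4 km; running total=49476.3 km
Leg 5 bearing: y=sinΔλ·cosφ2=0.86734981, x=cosφ1·sinφ2-sinφ1·cosφ2·cosΔλ=-0.49676866; θ=atan2(y, x)=119.8016° ≈ 119.8°

Leg 1: dist=12559.1 km, bearing=120.5°
Leg 2: dist=9667.3 km, bearing=306.7°
Leg 3: dist=9143.9 km, bearing=340.6°
Leg 4: dist=7904.6 km, bearing=135.5°
Leg 5: dist=10201.4 km, bearing=119.8°
Total: 49476.3 km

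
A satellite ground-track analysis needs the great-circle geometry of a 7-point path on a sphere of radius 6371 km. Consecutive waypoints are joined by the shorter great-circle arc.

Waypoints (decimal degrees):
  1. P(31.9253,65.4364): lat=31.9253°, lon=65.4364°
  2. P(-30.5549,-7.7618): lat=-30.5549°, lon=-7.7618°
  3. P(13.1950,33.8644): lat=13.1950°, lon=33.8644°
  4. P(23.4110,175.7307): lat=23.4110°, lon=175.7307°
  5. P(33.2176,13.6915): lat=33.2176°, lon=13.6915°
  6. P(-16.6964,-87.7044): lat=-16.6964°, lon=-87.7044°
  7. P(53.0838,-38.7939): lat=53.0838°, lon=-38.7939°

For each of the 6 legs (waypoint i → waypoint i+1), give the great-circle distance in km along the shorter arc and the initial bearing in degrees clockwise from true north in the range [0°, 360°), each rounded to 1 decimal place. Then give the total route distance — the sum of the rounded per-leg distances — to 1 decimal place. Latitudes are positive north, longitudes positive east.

Leg 1: φ1=0.5572016, φ2=-0.5332836, Δφ=-1.0904852, Δλ=-1.2775496 rad; a=sin²(Δφ/2)+cosφ1·cosφ2·sin²(Δλ/2)=0.5287792884; c=2·atan2(√a, √(1-a))=1.628386733; dist=6371·c=10374.452 ≈ 10374.5 km; running total=10374.5 km
Leg 1 bearing: y=sinΔλ·cosφ2=-0.82438064, x=cosφ1·sinφ2-sinφ1·cosφ2·cosΔλ=-0.56310175; θ=atan2(y, x)=-124.3354° <0 so +360° → 235.6646° ≈ 235.7°
Leg 2: φ1=-0.5332836, φ2=0.2302962, Δφ=0.7635798, Δλ=0.7265142 rad; a=sin²(Δφ/2)+cosφ1·cosφ2·sin²(Δλ/2)=0.2446686757; c=2·atan2(√a, √(1-a))=1.034840995; dist=6371·c=6592.972 ≈ 6593.0 km; running total=16967.5 km
Leg 2 bearing: y=sinΔλ·cosφ2=0.64673064, x=cosφ1·sinφ2-sinφ1·cosφ2·cosΔλ=0.56653609; θ=atan2(y, x)=48.7816° ≈ 48.8°
Leg 3: φ1=0.2302962, φ2=0.4085990, Δφ=0.1783028, Δλ=2.4760340 rad; a=sin²(Δφ/2)+cosφ1·cosφ2·sin²(Δλ/2)=0.8060338146; c=2·atan2(√a, √(1-a))=2.229468867; dist=6371·c=14203.946 ≈ 14203.9 km; running total=31171.4 km
Leg 3 bearing: y=sinΔλ·cosφ2=0.56666513, x=cosφ1·sinφ2-sinφ1·cosφ2·cosΔλ=0.55160117; θ=atan2(y, x)=45.7718° ≈ 45.8°
Leg 4: φ1=0.4085990, φ2=0.5797565, Δφ=0.1711575, Δλ=-2.8281176 rad; a=sin²(Δφ/2)+cosφ1·cosφ2·sin²(Δλ/2)=0.7563254482; c=2·atan2(√a, √(1-a))=2.109065755; dist=6371·c=13436.858 ≈ 13436.9 km; running total=44608.3 km
Leg 4 bearing: y=sinΔλ·cosφ2=-0.25797798, x=cosφ1·sinφ2-sinφ1·cosφ2·cosΔλ=0.81892394; θ=atan2(y, x)=-17.4855° <0 so +360° → 342.5145° ≈ 342.5°
Leg 5: φ1=0.5797565, φ2=-0.2914072, Δφ=-0.8711636, Δλ=-1.7696923 rad; a=sin²(Δφ/2)+cosφ1·cosφ2·sin²(Δλ/2)=0.6578603112; c=2·atan2(√a, √(1-a))=1.892012353; dist=6371·c=12054.011 ≈ 12054.0 km; running total=56662.3 km
Leg 5 bearing: y=sinΔλ·cosφ2=-0.93895702, x=cosφ1·sinφ2-sinφ1·cosφ2·cosΔλ=-0.13667551; θ=atan2(y, x)=-98.2819° <0 so +360° → 261.7181° ≈ 261.7°
Leg 6: φ1=-0.2914072, φ2=0.9264871, Δφ=1.2178942, Δλ=0.8536493 rad; a=sin²(Δφ/2)+cosφ1·cosφ2·sin²(Δλ/2)=0.4257884966; c=2·atan2(√a, √(1-a))=1.421822901; dist=6371·c=9058.434 ≈ 9058.4 km; running total=65720.7 km
Leg 6 bearing: y=sinΔλ·cosφ2=0.45269742, x=cosφ1·sinφ2-sinφ1·cosφ2·cosΔλ=0.87922446; θ=atan2(y, x)=27.2432° ≈ 27.2°

Leg 1: dist=10374.5 km, bearing=235.7°
Leg 2: dist=6593.0 km, bearing=48.8°
Leg 3: dist=14203.9 km, bearing=45.8°
Leg 4: dist=13436.9 km, bearing=342.5°
Leg 5: dist=12054.0 km, bearing=261.7°
Leg 6: dist=9058.4 km, bearing=27.2°
Total: 65720.7 km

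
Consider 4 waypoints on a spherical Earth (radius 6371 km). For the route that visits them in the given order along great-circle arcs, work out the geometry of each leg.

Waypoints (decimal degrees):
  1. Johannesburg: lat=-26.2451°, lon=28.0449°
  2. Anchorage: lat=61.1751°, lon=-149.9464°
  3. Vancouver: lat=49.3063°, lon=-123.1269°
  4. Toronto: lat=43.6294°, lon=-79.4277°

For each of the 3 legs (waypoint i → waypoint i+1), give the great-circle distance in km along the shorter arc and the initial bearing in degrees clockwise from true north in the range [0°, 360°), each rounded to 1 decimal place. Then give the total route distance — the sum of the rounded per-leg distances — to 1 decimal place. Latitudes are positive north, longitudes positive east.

Leg 1: φ1=-0.4580634, φ2=1.0677069, Δφ=1.5257703, Δλ=-3.1065342 rad; a=sin²(Δφ/2)+cosφ1·cosφ2·sin²(Δλ/2)=0.9097932332; c=2·atan2(√a, √(1-a))=2.531485217; dist=6371·c=16128.092 ≈ 16128.1 km; running total=16128.1 km
Leg 1 bearing: y=sinΔλ·cosφ2=-0.01689941, x=cosφ1·sinφ2-sinφ1·cosφ2·cosΔλ=0.57270624; θ=atan2(y, x)=-1.6902° <0 so +360° → 358.3098° ≈ 358.3°
Leg 2: φ1=1.0677069, φ2=0.8605573, Δφ=-0.2071496, Δλ=0.4680886 rad; a=sin²(Δφ/2)+cosφ1·cosφ2·sin²(Δλ/2)=0.0275968670; c=2·atan2(√a, √(1-a))=0.333793549; dist=6371·c=2126.599 ≈ 2126.6 km; running total=18254.7 km
Leg 2 bearing: y=sinΔλ·cosφ2=0.29417699, x=cosφ1·sinφ2-sinφ1·cosφ2·cosΔλ=-0.14422558; θ=atan2(y, x)=116.1172° ≈ 116.1°
Leg 3: φ1=0.8605573, φ2=0.7614767, Δφ=-0.0990806, Δλ=0.7626949 rad; a=sin²(Δφ/2)+cosφ1·cosφ2·sin²(Δλ/2)=0.0678214223; c=2·atan2(√a, √(1-a))=0.526925693; dist=6371·c=3357.044 ≈ 3357.0 km; running total=21611.7 km
Leg 3 bearing: y=sinΔλ·cosφ2=0.50006575, x=cosφ1·sinφ2-sinφ1·cosφ2·cosΔλ=0.05311263; θ=atan2(y, x)=83.9373° ≈ 83.9°

Leg 1: dist=16128.1 km, bearing=358.3°
Leg 2: dist=2126.6 km, bearing=116.1°
Leg 3: dist=3357.0 km, bearing=83.9°
Total: 21611.7 km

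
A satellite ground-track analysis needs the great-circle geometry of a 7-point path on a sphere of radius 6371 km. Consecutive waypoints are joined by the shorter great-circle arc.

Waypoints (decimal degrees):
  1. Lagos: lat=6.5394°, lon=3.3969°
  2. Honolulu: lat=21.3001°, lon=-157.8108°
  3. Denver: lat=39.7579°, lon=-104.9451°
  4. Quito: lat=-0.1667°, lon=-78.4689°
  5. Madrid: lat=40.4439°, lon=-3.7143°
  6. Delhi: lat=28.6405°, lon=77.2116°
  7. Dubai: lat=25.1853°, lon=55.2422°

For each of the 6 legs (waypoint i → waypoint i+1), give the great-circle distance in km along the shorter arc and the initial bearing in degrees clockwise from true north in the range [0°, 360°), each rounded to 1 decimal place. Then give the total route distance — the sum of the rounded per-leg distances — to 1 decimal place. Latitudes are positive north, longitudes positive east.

Leg 1: dist=16302.0 km, bearing=327.0°
Leg 2: dist=5375.2 km, bearing=55.1°
Leg 3: dist=5188.9 km, bearing=142.2°
Leg 4: dist=8736.2 km, bearing=48.5°
Leg 5: dist=7272.2 km, bearing=72.4°
Leg 6: dist=2208.6 km, bearing=265.1°
Total: 45083.1 km

Leg 1: φ1=0.1141341, φ2=0.3717569, Δφ=0.2576228, Δλ=-2.8136051 rad; a=sin²(Δφ/2)+cosφ1·cosφ2·sin²(Δλ/2)=0.9174581673; c=2·atan2(√a, √(1-a))=2.558777080; dist=6371·c=16301.969 ≈ 16302.0 km; running total=16302.0 km
Leg 1 bearing: y=sinΔλ·cosφ2=-0.30013338, x=cosφ1·sinφ2-sinφ1·cosφ2·cosΔλ=0.46134008; θ=atan2(y, x)=-33.0468° <0 so +360° → 326.9532° ≈ 327.0°
Leg 2: φ1=0.3717569, φ2=0.6939063, Δφ=0.3221494, Δλ=0.9226805 rad; a=sin²(Δφ/2)+cosφ1·cosφ2·sin²(Δλ/2)=0.1676497603; c=2·atan2(√a, √(1-a))=0.843703486; dist=6371·c=5375.235 ≈ 5375.2 km; running total=21677.2 km
Leg 2 bearing: y=sinΔλ·cosφ2=0.61286785, x=cosφ1·sinφ2-sinφ1·cosφ2·cosΔλ=0.42727775; θ=atan2(y, x)=55.1167° ≈ 55.1°
Leg 3: φ1=0.6939063, φ2=-0.0029095, Δφ=-0.6968157, Δλ=0.4620969 rad; a=sin²(Δφ/2)+cosφ1·cosφ2·sin²(Δλ/2)=0.1568685765; c=2·atan2(√a, √(1-a))=0.814457825; dist=6371·c=5188.911 ≈ 5188.9 km; running total=26866.1 km
Leg 3 bearing: y=sinΔλ·cosφ2=0.44582414, x=cosφ1·sinφ2-sinφ1·cosφ2·cosΔλ=-0.57470352; θ=atan2(y, x)=142.1976° ≈ 142.2°
Leg 4: φ1=-0.0029095, φ2=0.7058792, Δφ=0.7087887, Δλ=1.3047139 rad; a=sin²(Δφ/2)+cosφ1·cosφ2·sin²(Δλ/2)=0.4008847518; c=2·atan2(√a, √(1-a))=1.371244066; dist=6371·c=8736.196 ≈ 8736.2 km; running total=35602.3 km
Leg 4 bearing: y=sinΔλ·cosφ2=0.73425926, x=cosφ1·sinφ2-sinφ1·cosφ2·cosΔλ=0.64928269; θ=atan2(y, x)=48.5147° ≈ 48.5°
Leg 5: φ1=0.7058792, φ2=0.4998710, Δφ=-0.2060082, Δλ=1.4124234 rad; a=sin²(Δφ/2)+cosφ1·cosφ2·sin²(Δλ/2)=0.2918645739; c=2·atan2(√a, √(1-a))=1.141456263; dist=6371·c=7272.218 ≈ 7272.2 km; running total=42874.5 km
Leg 5 bearing: y=sinΔλ·cosφ2=0.86666084, x=cosφ1·sinφ2-sinφ1·cosφ2·cosΔλ=0.27498647; θ=atan2(y, x)=72.3961° ≈ 72.4°
Leg 6: φ1=0.4998710, φ2=0.4395664, Δφ=-0.0603046, Δλ=-0.3834384 rad; a=sin²(Δφ/2)+cosφ1·cosφ2·sin²(Δλ/2)=0.0297452278; c=2·atan2(√a, √(1-a))=0.346669434; dist=6371·c=2208.631 ≈ 2208.6 km; running total=45083.1 km
Leg 6 bearing: y=sinΔλ·cosφ2=-0.33854693, x=cosφ1·sinφ2-sinφ1·cosφ2·cosΔλ=-0.02877100; θ=atan2(y, x)=-94.8575° <0 so +360° → 265.1425° ≈ 265.1°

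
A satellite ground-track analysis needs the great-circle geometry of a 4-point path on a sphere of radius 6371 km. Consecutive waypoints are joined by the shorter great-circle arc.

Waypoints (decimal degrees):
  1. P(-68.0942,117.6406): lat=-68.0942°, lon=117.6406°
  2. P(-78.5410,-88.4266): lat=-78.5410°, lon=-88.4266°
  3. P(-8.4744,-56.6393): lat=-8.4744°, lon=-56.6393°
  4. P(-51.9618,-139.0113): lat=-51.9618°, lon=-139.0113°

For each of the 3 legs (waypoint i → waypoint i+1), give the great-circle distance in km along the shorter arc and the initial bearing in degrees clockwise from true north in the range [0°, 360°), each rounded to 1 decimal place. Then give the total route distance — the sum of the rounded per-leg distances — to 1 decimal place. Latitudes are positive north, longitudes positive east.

Leg 1: φ1=-1.1884680, φ2=-1.3707990, Δφ=-0.1823311, Δλ=-3.5965511 rad; a=sin²(Δφ/2)+cosφ1·cosφ2·sin²(Δλ/2)=0.0786373378; c=2·atan2(√a, √(1-a))=0.568470561; dist=6371·c=3621.726 ≈ 3621.7 km; running total=3621.7 km
Leg 1 bearing: y=sinΔλ·cosφ2=0.08729910, x=cosφ1·sinφ2-sinφ1·cosφ2·cosΔλ=-0.53121831; θ=atan2(y, x)=170.6676° ≈ 170.7°
Leg 2: φ1=-1.3707990, φ2=-0.1479062, Δφ=1.2228929, Δλ=0.5547930 rad; a=sin²(Δφ/2)+cosφ1·cosφ2·sin²(Δλ/2)=0.3442725758; c=2·atan2(√a, √(1-a))=1.254072679; dist=6371·c=7989.697 ≈ 7989.7 km; running total=11611.4 km
Leg 2 bearing: y=sinΔλ·cosφ2=0.52101605, x=cosφ1·sinφ2-sinφ1·cosφ2·cosΔλ=0.79469375; θ=atan2(y, x)=33.2496° ≈ 33.2°
Leg 3: φ1=-0.1479062, φ2=-0.9069045, Δφ=-0.7589983, Δλ=-1.4376626 rad; a=sin²(Δφ/2)+cosφ1·cosφ2·sin²(Δλ/2)=0.4015166363; c=2·atan2(√a, √(1-a))=1.372533254; dist=6371·c=8744.409 ≈ 8744.4 km; running total=20355.8 km
Leg 3 bearing: y=sinΔλ·cosφ2=-0.61073395, x=cosφ1·sinφ2-sinφ1·cosφ2·cosΔλ=-0.76694729; θ=atan2(y, x)=-141.4691° <0 so +360° → 218.5309° ≈ 218.5°

Leg 1: dist=3621.7 km, bearing=170.7°
Leg 2: dist=7989.7 km, bearing=33.2°
Leg 3: dist=8744.4 km, bearing=218.5°
Total: 20355.8 km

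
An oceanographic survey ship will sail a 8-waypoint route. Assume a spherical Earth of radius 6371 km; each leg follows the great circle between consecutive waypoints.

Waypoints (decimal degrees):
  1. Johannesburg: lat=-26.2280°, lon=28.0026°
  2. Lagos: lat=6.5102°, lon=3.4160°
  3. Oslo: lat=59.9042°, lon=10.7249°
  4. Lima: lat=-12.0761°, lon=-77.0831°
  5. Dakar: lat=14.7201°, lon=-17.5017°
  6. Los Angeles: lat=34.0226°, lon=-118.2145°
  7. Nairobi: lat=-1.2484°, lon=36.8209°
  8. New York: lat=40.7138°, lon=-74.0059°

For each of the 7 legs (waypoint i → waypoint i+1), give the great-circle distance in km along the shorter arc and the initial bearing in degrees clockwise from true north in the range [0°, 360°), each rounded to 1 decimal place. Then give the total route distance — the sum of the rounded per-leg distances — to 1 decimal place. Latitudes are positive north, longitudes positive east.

Leg 1: dist=4504.0 km, bearing=320.5°
Leg 2: dist=5969.2 km, bearing=4.5°
Leg 3: dist=11045.8 km, bearing=262.0°
Leg 4: dist=7206.0 km, bearing=67.2°
Leg 5: dist=10051.1 km, bearing=305.5°
Leg 6: dist=15541.1 km, bearing=40.8°
Leg 7: dist=11839.8 km, bearing=312.4°
Total: 66157.0 km

Leg 1: φ1=-0.4577650, φ2=0.1136244, Δφ=0.5713894, Δλ=-0.4291171 rad; a=sin²(Δφ/2)+cosφ1·cosφ2·sin²(Δλ/2)=0.1198284478; c=2·atan2(√a, √(1-a))=0.706955133; dist=6371·c=4504.011 ≈ 4504.0 km; running total=4504.0 km
Leg 1 bearing: y=sinΔλ·cosφ2=-0.41338520, x=cosφ1·sinφ2-sinφ1·cosφ2·cosΔλ=0.50099006; θ=atan2(y, x)=-39.5273° <0 so +360° → 320.4727° ≈ 320.5°
Leg 2: φ1=0.1136244, φ2=1.0455255, Δφ=0.9319011, Δλ=0.1275644 rad; a=sin²(Δφ/2)+cosφ1·cosφ2·sin²(Δλ/2)=0.2038695988; c=2·atan2(√a, √(1-a))=0.936934521; dist=6371·c=5969.210 ≈ 5969.2 km; running total=10473.2 km
Leg 2 bearing: y=sinΔλ·cosφ2=0.06379347, x=cosφ1·sinφ2-sinφ1·cosφ2·cosΔλ=0.80321699; θ=atan2(y, x)=4.5410° ≈ 4.5°
Leg 3: φ1=1.0455255, φ2=-0.2107677, Δφ=-1.2562932, Δλ=-1.5325387 rad; a=sin²(Δφ/2)+cosφ1·cosφ2·sin²(Δλ/2)=0.5811257686; c=2·atan2(√a, √(1-a))=1.733768326; dist=6371·c=11045.838 ≈ 11045.8 km; running total=21519.0 km
Leg 3 bearing: y=sinΔλ·cosφ2=-0.97715505, x=cosφ1·sinφ2-sinφ1·cosφ2·cosΔλ=-0.13726779; θ=atan2(y, x)=-97.9964° <0 so +360° → 262.0036° ≈ 262.0°
Leg 4: φ1=-0.2107677, φ2=0.2569142, Δφ=0.4676819, Δλ=1.0398916 rad; a=sin²(Δφ/2)+cosφ1·cosφ2·sin²(Δλ/2)=0.2871503461; c=2·atan2(√a, √(1-a))=1.131061750; dist=6371·c=7205.994 ≈ 7206.0 km; running total=28725.0 km
Leg 4 bearing: y=sinΔλ·cosφ2=0.83404590, x=cosφ1·sinφ2-sinφ1·cosφ2·cosΔλ=0.35092384; θ=atan2(y, x)=67.1811° ≈ 67.2°
Leg 5: φ1=0.2569142, φ2=0.5938064, Δφ=0.3368922, Δλ=-1.7577700 rad; a=sin²(Δφ/2)+cosφ1·cosφ2·sin²(Δλ/2)=0.5034182355; c=2·atan2(√a, √(1-a))=1.577632851; dist=6371·c=10051.099 ≈ 10051.1 km; running total=38776.1 km
Leg 5 bearing: y=sinΔλ·cosφ2=-0.81437173, x=cosφ1·sinφ2-sinφ1·cosφ2·cosΔλ=0.58030332; θ=atan2(y, x)=-54.5272° <0 so +360° → 305.4728° ≈ 305.5°
Leg 6: φ1=0.5938064, φ2=-0.0217887, Δφ=-0.6155951, Δλ=2.7058782 rad; a=sin²(Δφ/2)+cosφ1·cosφ2·sin²(Δλ/2)=0.8816957031; c=2·atan2(√a, √(1-a))=2.439343650; dist=6371·c=15541.058 ≈ 15541.1 km; running total=54317.2 km
Leg 6 bearing: y=sinΔλ·cosφ2=0.42195804, x=cosφ1·sinφ2-sinφ1·cosφ2·cosΔλ=0.48906541; θ=atan2(y, x)=40.7871° ≈ 40.8°
Leg 7: φ1=-0.0217887, φ2=0.7105899, Δφ=0.7323786, Δλ=-1.9342926 rad; a=sin²(Δφ/2)+cosφ1·cosφ2·sin²(Δλ/2)=0.6418208307; c=2·atan2(√a, √(1-a))=1.858385943; dist=6371·c=11839.777 ≈ 11839.8 km; running total=66157.0 km
Leg 7 bearing: y=sinΔλ·cosφ2=-0.70845062, x=cosφ1·sinφ2-sinφ1·cosφ2·cosΔλ=0.64625469; θ=atan2(y, x)=-47.6287° <0 so +360° → 312.3713° ≈ 312.4°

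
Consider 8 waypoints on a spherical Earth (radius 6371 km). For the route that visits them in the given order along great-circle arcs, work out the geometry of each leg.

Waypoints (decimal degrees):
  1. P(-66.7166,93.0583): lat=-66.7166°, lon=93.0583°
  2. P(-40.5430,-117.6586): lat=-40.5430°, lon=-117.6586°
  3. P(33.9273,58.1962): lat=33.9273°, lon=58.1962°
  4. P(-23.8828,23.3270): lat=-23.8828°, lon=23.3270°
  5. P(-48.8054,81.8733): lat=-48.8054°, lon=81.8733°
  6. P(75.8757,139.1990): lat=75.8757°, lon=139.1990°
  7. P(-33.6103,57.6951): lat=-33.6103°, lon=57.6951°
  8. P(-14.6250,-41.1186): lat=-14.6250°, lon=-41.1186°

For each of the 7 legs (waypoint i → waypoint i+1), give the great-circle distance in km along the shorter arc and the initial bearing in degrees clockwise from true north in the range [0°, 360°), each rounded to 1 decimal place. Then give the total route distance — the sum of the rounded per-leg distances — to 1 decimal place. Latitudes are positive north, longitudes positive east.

Leg 1: dist=7805.2 km, bearing=155.6°
Leg 2: dist=19193.3 km, bearing=152.2°
Leg 3: dist=7410.0 km, bearing=214.7°
Leg 4: dist=5755.9 km, bearing=134.3°
Leg 5: dist=14456.8 km, bearing=15.6°
Leg 6: dist=13393.4 km, bearing=252.8°
Leg 7: dist=9903.7 km, bearing=253.0°
Total: 77918.3 km

Leg 1: φ1=-1.1644243, φ2=-0.7076088, Δφ=0.4568155, Δλ=-3.6777037 rad; a=sin²(Δφ/2)+cosφ1·cosφ2·sin²(Δλ/2)=0.3305777928; c=2·atan2(√a, √(1-a))=1.225107947; dist=6371·c=7805.163 ≈ 7805.2 km; running total=7805.2 km
Leg 1 bearing: y=sinΔλ·cosφ2=0.38816365, x=cosφ1·sinφ2-sinφ1·cosφ2·cosΔλ=-0.85703760; θ=atan2(y, x)=155.6336° ≈ 155.6°
Leg 2: φ1=-0.7076088, φ2=0.5921431, Δφ=1.2997519, Δλ=3.0692453 rad; a=sin²(Δφ/2)+cosφ1·cosφ2·sin²(Δλ/2)=0.9958458928; c=2·atan2(√a, √(1-a))=3.012598512; dist=6371·c=19193.265 ≈ 19193.3 km; running total=26998.5 km
Leg 2 bearing: y=sinΔλ·cosφ2=0.05997763, x=cosφ1·sinφ2-sinφ1·cosφ2·cosΔλ=-0.11379844; θ=atan2(y, x)=152.2085° ≈ 152.2°
Leg 3: φ1=0.5921431, φ2=-0.4168335, Δφ=-1.0089766, Δλ=-0.6085823 rad; a=sin²(Δφ/2)+cosφ1·cosφ2·sin²(Δλ/2)=0.3017451916; c=2·atan2(√a, √(1-a))=1.163084650; dist=6371·c=7410.012 ≈ 7410.0 km; running total=34408.5 km
Leg 3 bearing: y=sinΔλ·cosφ2=-0.52275298, x=cosφ1·sinφ2-sinφ1·cosφ2·cosΔλ=-0.75465849; θ=atan2(y, x)=-145.2896° <0 so +360° → 214.7104° ≈ 214.7°
Leg 4: φ1=-0.4168335, φ2=-0.8518149, Δφ=-0.4349814, Δλ=1.0218257 rad; a=sin²(Δφ/2)+cosφ1·cosφ2·sin²(Δλ/2)=0.1905501614; c=2·atan2(√a, √(1-a))=0.903455244; dist=6371·c=5755.913 ≈ 5755.9 km; running total=40164.4 km
Leg 4 bearing: y=sinΔλ·cosφ2=0.56184252, x=cosφ1·sinφ2-sinφ1·cosφ2·cosΔλ=-0.54890452; θ=atan2(y, x)=134.3326° ≈ 134.3°
Leg 5: φ1=-0.8518149, φ2=1.3242808, Δφ=2.1760957, Δλ=1.0005222 rad; a=sin²(Δφ/2)+cosφ1·cosφ2·sin²(Δλ/2)=0.8214808327; c=2·atan2(√a, √(1-a))=2.269155263; dist=6371·c=14456.788 ≈ 14456.8 km; running total=54621.2 km
Leg 5 bearing: y=sinΔλ·cosφ2=0.20540990, x=cosφ1·sinφ2-sinφ1·cosφ2·cosΔλ=0.73783946; θ=atan2(y, x)=15.5569° ≈ 15.6°
Leg 6: φ1=1.3242808, φ2=-0.5866104, Δφ=-1.9108912, Δλ=-1.4225114 rad; a=sin²(Δφ/2)+cosφ1·cosφ2·sin²(Δλ/2)=0.7533906306; c=2·atan2(√a, √(1-a))=2.102243289; dist=6371·c=13393.392 ≈ 13393.4 km; running total=68014.6 km
Leg 6 bearing: y=sinΔλ·cosφ2=-0.82368229, x=cosφ1·sinφ2-sinφ1·cosφ2·cosΔλ=-0.25440171; θ=atan2(y, x)=-107.1638° <0 so +360° → 252.8362° ≈ 252.8°
Leg 7: φ1=-0.5866104, φ2=-0.2552544, Δφ=0.3313560, Δλ=-1.7246244 rad; a=sin²(Δφ/2)+cosφ1·cosφ2·sin²(Δλ/2)=0.4918538184; c=2·atan2(√a, √(1-a))=1.554503243; dist=6371·c=9903.740 ≈ 9903.7 km; running total=77918.3 km
Leg 7 bearing: y=sinΔλ·cosφ2=-0.95617346, x=cosφ1·sinφ2-sinφ1·cosφ2·cosΔλ=-0.29234717; θ=atan2(y, x)=-107.0009° <0 so +360° → 252.9991° ≈ 253.0°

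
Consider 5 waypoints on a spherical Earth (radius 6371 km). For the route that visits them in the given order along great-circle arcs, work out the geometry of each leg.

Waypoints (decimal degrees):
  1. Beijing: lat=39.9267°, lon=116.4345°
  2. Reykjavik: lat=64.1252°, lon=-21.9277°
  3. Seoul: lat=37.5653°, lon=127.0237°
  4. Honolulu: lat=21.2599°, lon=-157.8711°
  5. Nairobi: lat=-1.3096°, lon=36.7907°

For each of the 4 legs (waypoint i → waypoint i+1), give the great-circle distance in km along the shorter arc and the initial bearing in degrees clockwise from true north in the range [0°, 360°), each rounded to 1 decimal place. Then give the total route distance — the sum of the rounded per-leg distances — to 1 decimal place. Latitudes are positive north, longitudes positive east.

Leg 1: dist=7882.8 km, bearing=342.1°
Leg 2: dist=8383.3 km, bearing=25.0°
Leg 3: dist=7309.5 km, bearing=81.1°
Leg 4: dist=17286.0 km, bearing=322.5°
Total: 40861.6 km

Leg 1: φ1=0.6968524, φ2=1.1191959, Δφ=0.4223435, Δλ=-2.4148760 rad; a=sin²(Δφ/2)+cosφ1·cosφ2·sin²(Δλ/2)=0.3363247366; c=2·atan2(√a, √(1-a))=1.237298082; dist=6371·c=7882.826 ≈ 7882.8 km; running total=7882.8 km
Leg 1 bearing: y=sinΔλ·cosφ2=-0.28995669, x=cosφ1·sinφ2-sinφ1·cosφ2·cosΔλ=0.89931460; θ=atan2(y, x)=-17.8703° <0 so +360° → 342.1297° ≈ 342.1°
Leg 2: φ1=1.1191959, φ2=0.6556382, Δφ=-0.4635577, Δλ=2.5996924 rad; a=sin²(Δφ/2)+cosφ1·cosφ2·sin²(Δλ/2)=0.3739074880; c=2·atan2(√a, √(1-a))=1.315858729; dist=6371·c=8383.336 ≈ 8383.3 km; running total=16266.1 km
Leg 2 bearing: y=sinΔλ·cosφ2=0.40882575, x=cosφ1·sinφ2-sinφ1·cosφ2·cosΔλ=0.87707709; θ=atan2(y, x)=24.9913° ≈ 25.0°
Leg 3: φ1=0.6556382, φ2=0.3710553, Δφ=-0.2845829, Δλ=-4.9723523 rad; a=sin²(Δφ/2)+cosφ1·cosφ2·sin²(Δλ/2)=0.2945264748; c=2·atan2(√a, √(1-a))=1.147303687; dist=6371·c=7309.472 ≈ 7309.5 km; running total=23575.6 km
Leg 3 bearing: y=sinΔλ·cosφ2=0.90063132, x=cosφ1·sinφ2-sinφ1·cosφ2·cosΔλ=0.14137094; θ=atan2(y, x)=81.0791° ≈ 81.1°
Leg 4: φ1=0.3710553, φ2=-0.0228568, Δφ=-0.3939121, Δλ=3.3974893 rad; a=sin²(Δφ/2)+cosφ1·cosφ2·sin²(Δλ/2)=0.9548248404; c=2·atan2(√a, √(1-a))=2.713236230; dist=6371·c=17286.028 ≈ 17286.0 km; running total=40861.6 km
Leg 4 bearing: y=sinΔλ·cosφ2=-0.25304688, x=cosφ1·sinφ2-sinφ1·cosφ2·cosΔλ=0.32940057; θ=atan2(y, x)=-37.5316° <0 so +360° → 322.4684° ≈ 322.5°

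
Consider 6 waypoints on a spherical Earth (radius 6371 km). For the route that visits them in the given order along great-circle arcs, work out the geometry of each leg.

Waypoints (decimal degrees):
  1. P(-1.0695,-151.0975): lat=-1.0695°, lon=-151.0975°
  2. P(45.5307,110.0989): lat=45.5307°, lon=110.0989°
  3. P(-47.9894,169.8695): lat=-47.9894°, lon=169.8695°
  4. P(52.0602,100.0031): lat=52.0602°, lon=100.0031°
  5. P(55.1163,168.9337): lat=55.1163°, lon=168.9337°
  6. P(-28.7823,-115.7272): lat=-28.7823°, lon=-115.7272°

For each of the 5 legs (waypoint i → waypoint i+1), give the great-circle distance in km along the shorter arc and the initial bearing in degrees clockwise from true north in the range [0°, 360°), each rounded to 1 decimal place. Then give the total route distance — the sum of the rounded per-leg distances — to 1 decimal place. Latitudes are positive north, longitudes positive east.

Leg 1: dist=10777.2 km, bearing=315.8°
Leg 2: dist=11910.0 km, bearing=142.8°
Leg 3: dist=12941.1 km, bearing=319.9°
Leg 4: dist=4374.8 km, bearing=57.3°
Leg 5: dist=11736.8 km, bearing=118.3°
Total: 51739.9 km

Leg 1: φ1=-0.0186663, φ2=0.7946606, Δφ=0.8133269, Δλ=4.5587372 rad; a=sin²(Δφ/2)+cosφ1·cosφ2·sin²(Δλ/2)=0.5602577531; c=2·atan2(√a, √(1-a))=1.691605484; dist=6371·c=10777.219 ≈ 10777.2 km; running total=10777.2 km
Leg 1 bearing: y=sinΔλ·cosφ2=-0.69227392, x=cosφ1·sinφ2-sinφ1·cosφ2·cosΔλ=0.71150041; θ=atan2(y, x)=-44.2153° <0 so +360° → 315.7847° ≈ 315.8°
Leg 2: φ1=0.7946606, φ2=-0.8375730, Δφ=-1.6322337, Δλ=1.0431938 rad; a=sin²(Δφ/2)+cosφ1·cosφ2·sin²(Δλ/2)=0.6470975530; c=2·atan2(√a, √(1-a))=1.869409573; dist=6371·c=11910.008 ≈ 11910.0 km; running total=22687.2 km
Leg 2 bearing: y=sinΔλ·cosφ2=0.57825871, x=cosφ1·sinφ2-sinφ1·cosφ2·cosΔλ=-0.76096393; θ=atan2(y, x)=142.7687° ≈ 142.8°
Leg 3: φ1=-0.8375730, φ2=0.9086219, Δφ=1.7461949, Δλ=-1.2193987 rad; a=sin²(Δφ/2)+cosφ1·cosφ2·sin²(Δλ/2)=0.7221751813; c=2·atan2(√a, √(1-a))=2.031245296; dist=6371·c=12941.064 ≈ 12941.1 km; running total=35628.3 km
Leg 3 bearing: y=sinΔλ·cosφ2=-0.57726230, x=cosφ1·sinφ2-sinφ1·cosφ2·cosΔλ=0.68507006; θ=atan2(y, x)=-40.1186° <0 so +360° → 319.8814° ≈ 319.9°
Leg 4: φ1=0.9086219, φ2=0.9619609, Δφ=0.0533390, Δλ=1.2030659 rad; a=sin²(Δφ/2)+cosφ1·cosφ2·sin²(Δλ/2)=0.1133211219; c=2·atan2(√a, √(1-a))=0.686675753; dist=6371·c=4374.811 ≈ 4374.8 km; running total=40003.1 km
Leg 4 bearing: y=sinΔλ·cosφ2=0.53367770, x=cosφ1·sinφ2-sinφ1·cosφ2·cosΔλ=0.34220739; θ=atan2(y, x)=57.3310° ≈ 57.3°
Leg 5: φ1=0.9619609, φ2=-0.5023459, Δφ=-1.4643068, Δλ=-4.9682700 rad; a=sin²(Δφ/2)+cosφ1·cosφ2·sin²(Δλ/2)=0.6340503681; c=2·atan2(√a, √(1-a))=1.842217379; dist=6371·c=11736.767 ≈ 11736.8 km; running total=51739.9 km
Leg 5 bearing: y=sinΔλ·cosφ2=0.84791869, x=cosφ1·sinφ2-sinφ1·cosφ2·cosΔλ=-0.45733565; θ=atan2(y, x)=118.3408° ≈ 118.3°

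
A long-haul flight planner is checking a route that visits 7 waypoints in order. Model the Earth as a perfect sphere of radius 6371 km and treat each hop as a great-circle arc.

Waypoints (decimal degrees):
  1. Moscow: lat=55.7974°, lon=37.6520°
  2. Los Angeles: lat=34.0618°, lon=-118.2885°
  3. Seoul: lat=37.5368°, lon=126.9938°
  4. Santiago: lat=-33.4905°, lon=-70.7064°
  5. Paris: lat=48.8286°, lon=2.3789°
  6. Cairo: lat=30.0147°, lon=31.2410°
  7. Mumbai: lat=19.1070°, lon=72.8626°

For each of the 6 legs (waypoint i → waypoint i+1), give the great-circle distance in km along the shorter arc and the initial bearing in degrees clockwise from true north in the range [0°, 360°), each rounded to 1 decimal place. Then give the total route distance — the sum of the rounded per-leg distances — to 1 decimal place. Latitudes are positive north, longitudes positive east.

Leg 1: φ1=0.9738483, φ2=0.5944906, Δφ=-0.3793578, Δλ=-2.7216752 rad; a=sin²(Δφ/2)+cosφ1·cosφ2·sin²(Δλ/2)=0.4810001707; c=2·atan2(√a, √(1-a))=1.532787517; dist=6371·c=9765.389 ≈ 9765.4 km; running total=9765.4 km
Leg 1 bearing: y=sinΔλ·cosφ2=-0.33774018, x=cosφ1·sinφ2-sinφ1·cosφ2·cosΔλ=0.94047201; θ=atan2(y, x)=-19.7541° <0 so +360° → 340.2459° ≈ 340.2°
Leg 2: φ1=0.5944906, φ2=0.6551408, Δφ=0.0606502, Δλ=4.2809837 rad; a=sin²(Δφ/2)+cosφ1·cosφ2·sin²(Δλ/2)=0.4667218453; c=2·atan2(√a, √(1-a))=1.504190781; dist=6371·c=9583.199 ≈ 9583.2 km; running total=19348.6 km
Leg 2 bearing: y=sinΔλ·cosφ2=-0.72031023, x=cosφ1·sinφ2-sinφ1·cosφ2·cosΔλ=0.69045161; θ=atan2(y, x)=-46.2125° <0 so +360° → 313.7875° ≈ 313.8°
Leg 3: φ1=0.6551408, φ2=-0.5845195, Δφ=-1.2396602, Δλ=-3.4505194 rad; a=sin²(Δφ/2)+cosφ1·cosφ2·sin²(Δλ/2)=0.9831005501; c=2·atan2(√a, √(1-a))=2.880858962; dist=6371·c=18353.952 ≈ 18354.0 km; running total=37702.6 km
Leg 3 bearing: y=sinΔλ·cosφ2=0.25355945, x=cosφ1·sinφ2-sinφ1·cosφ2·cosΔλ=0.04650847; θ=atan2(y, x)=79.6062° ≈ 79.6°
Leg 4: φ1=-0.5845195, φ2=0.8522198, Δφ=1.4367393, Δλ=1.2755791 rad; a=sin²(Δφ/2)+cosφ1·cosφ2·sin²(Δλ/2)=0.6278136109; c=2·atan2(√a, √(1-a))=1.829292752; dist=6371·c=11654.424 ≈ 11654.4 km; running total=49357.0 km
Leg 4 bearing: y=sinΔλ·cosφ2=0.62983447, x=cosφ1·sinφ2-sinφ1·cosφ2·cosΔλ=0.73345979; θ=atan2(y, x)=40.6533° ≈ 40.7°
Leg 5: φ1=0.8522198, φ2=0.5238553, Δφ=-0.3283645, Δλ=0.5037387 rad; a=sin²(Δφ/2)+cosφ1·cosφ2·sin²(Δλ/2)=0.0621180178; c=2·atan2(√a, √(1-a))=0.503780215; dist=6371·c=3209.584 ≈ 3209.6 km; running total=52566.6 km
Leg 5 bearing: y=sinΔλ·cosφ2=0.41797128, x=cosφ1·sinφ2-sinφ1·cosφ2·cosΔλ=-0.24153155; θ=atan2(y, x)=120.0222° ≈ 120.0°
Leg 6: φ1=0.5238553, φ2=0.3334801, Δφ=-0.1903753, Δλ=0.7264340 rad; a=sin²(Δφ/2)+cosφ1·cosφ2·sin²(Δλ/2)=0.1123108020; c=2·atan2(√a, √(1-a))=0.683482247; dist=6371·c=4354.465 ≈ 4354.5 km; running total=56921.1 km
Leg 6 bearing: y=sinΔλ·cosφ2=0.62761614, x=cosφ1·sinφ2-sinφ1·cosφ2·cosΔλ=-0.06990221; θ=atan2(y, x)=96.3553° ≈ 96.4°

Leg 1: dist=9765.4 km, bearing=340.2°
Leg 2: dist=9583.2 km, bearing=313.8°
Leg 3: dist=18354.0 km, bearing=79.6°
Leg 4: dist=11654.4 km, bearing=40.7°
Leg 5: dist=3209.6 km, bearing=120.0°
Leg 6: dist=4354.5 km, bearing=96.4°
Total: 56921.1 km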